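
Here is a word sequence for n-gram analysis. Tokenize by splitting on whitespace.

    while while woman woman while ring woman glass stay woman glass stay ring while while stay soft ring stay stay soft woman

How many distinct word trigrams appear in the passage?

22 tokens → 20 trigram windows in total.
Repeated trigrams (each contributes count−1 duplicates):
  woman glass stay: 2
1 duplicate windows → 20 − 1 = 19 distinct.

19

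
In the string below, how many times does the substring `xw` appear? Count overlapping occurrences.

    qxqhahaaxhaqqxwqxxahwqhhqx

1

Sliding a length-2 window over the 26 characters (25 positions):
  position 14–15: xw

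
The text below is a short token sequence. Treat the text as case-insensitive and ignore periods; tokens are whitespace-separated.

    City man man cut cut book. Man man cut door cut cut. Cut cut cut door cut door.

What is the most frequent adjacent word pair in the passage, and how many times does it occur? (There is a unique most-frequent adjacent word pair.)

Bigram frequencies (highest first):
  cut cut: 5
  cut door: 3
  man man: 2
  man cut: 2
  door cut: 2
  city man: 1
  … (2 more, each ≤ 1)

"cut cut", 5 times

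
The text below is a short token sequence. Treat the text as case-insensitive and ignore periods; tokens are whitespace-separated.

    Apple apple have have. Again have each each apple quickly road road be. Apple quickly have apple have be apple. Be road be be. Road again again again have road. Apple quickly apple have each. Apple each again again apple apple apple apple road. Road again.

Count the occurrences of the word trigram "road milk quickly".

Scanning the 44 overlapping trigram windows for "road milk quickly":
  (none found)

0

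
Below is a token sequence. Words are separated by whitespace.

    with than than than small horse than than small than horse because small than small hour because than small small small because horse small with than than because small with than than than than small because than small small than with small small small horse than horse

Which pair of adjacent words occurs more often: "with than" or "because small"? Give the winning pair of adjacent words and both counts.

"with than": 3 occurrences
"because small": 2 occurrences

"with than" (3 vs 2)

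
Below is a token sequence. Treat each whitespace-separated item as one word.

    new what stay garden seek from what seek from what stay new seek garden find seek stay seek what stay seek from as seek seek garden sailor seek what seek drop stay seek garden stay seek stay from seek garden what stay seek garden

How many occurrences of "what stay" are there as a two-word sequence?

4

Scanning the 43 overlapping bigram windows for "what stay":
  position 2–3: what stay
  position 10–11: what stay
  position 19–20: what stay
  position 41–42: what stay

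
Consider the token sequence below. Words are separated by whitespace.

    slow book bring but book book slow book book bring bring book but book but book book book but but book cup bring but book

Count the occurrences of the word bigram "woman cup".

0

Scanning the 24 overlapping bigram windows for "woman cup":
  (none found)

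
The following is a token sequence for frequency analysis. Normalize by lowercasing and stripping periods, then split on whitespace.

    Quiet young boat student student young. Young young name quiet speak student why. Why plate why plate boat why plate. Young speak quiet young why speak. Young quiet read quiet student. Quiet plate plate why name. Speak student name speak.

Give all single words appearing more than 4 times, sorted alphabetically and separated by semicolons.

Unigram counts meeting the condition (more than 4 times):
  plate: 5
  quiet: 6
  speak: 5
  student: 5
  why: 6
  young: 7

plate; quiet; speak; student; why; young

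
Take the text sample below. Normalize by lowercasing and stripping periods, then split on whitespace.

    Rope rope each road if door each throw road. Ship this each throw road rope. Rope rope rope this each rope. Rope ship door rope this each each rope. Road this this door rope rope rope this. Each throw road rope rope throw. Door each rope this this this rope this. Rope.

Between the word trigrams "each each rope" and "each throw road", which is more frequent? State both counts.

"each throw road" (3 vs 1)

"each each rope": 1 occurrence
"each throw road": 3 occurrences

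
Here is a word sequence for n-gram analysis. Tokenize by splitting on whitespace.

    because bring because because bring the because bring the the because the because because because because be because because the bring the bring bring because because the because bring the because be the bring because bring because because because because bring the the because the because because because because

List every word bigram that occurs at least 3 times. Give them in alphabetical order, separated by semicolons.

because because; because bring; because the; bring because; bring the; the because; the bring

Bigram counts meeting the condition (at least 3 times):
  because because: 12
  because bring: 6
  because the: 4
  bring because: 4
  bring the: 5
  the because: 7
  the bring: 3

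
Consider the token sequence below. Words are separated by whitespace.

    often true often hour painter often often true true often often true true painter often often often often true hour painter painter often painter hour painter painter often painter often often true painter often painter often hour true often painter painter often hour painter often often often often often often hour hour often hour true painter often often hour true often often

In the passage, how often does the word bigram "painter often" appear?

10

Scanning the 61 overlapping bigram windows for "painter often":
  position 5–6: painter often
  position 14–15: painter often
  position 22–23: painter often
  position 27–28: painter often
  position 29–30: painter often
  position 33–34: painter often
  position 35–36: painter often
  position 41–42: painter often
  position 44–45: painter often
  position 56–57: painter often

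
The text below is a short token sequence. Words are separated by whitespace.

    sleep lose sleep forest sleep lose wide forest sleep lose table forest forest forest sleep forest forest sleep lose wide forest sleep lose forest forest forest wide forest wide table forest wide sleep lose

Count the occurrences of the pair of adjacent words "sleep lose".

6

Scanning the 33 overlapping bigram windows for "sleep lose":
  position 1–2: sleep lose
  position 5–6: sleep lose
  position 9–10: sleep lose
  position 18–19: sleep lose
  position 22–23: sleep lose
  position 33–34: sleep lose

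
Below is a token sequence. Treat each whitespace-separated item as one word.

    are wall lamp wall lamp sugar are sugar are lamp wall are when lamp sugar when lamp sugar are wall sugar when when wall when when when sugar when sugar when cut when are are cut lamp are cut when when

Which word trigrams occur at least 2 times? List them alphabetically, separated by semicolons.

lamp sugar are; when lamp sugar; when sugar when

Trigram counts meeting the condition (at least 2 times):
  lamp sugar are: 2
  when lamp sugar: 2
  when sugar when: 2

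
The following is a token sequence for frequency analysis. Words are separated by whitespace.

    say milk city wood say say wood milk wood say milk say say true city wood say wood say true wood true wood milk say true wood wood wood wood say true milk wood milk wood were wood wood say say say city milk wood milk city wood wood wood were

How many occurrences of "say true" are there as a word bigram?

Scanning the 50 overlapping bigram windows for "say true":
  position 13–14: say true
  position 19–20: say true
  position 25–26: say true
  position 31–32: say true

4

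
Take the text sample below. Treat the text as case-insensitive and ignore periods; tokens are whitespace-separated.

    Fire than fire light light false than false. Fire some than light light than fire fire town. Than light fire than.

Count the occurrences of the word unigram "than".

6

Scanning the 21 tokens for "than":
  position 2: than
  position 7: than
  position 11: than
  position 14: than
  position 18: than
  position 21: than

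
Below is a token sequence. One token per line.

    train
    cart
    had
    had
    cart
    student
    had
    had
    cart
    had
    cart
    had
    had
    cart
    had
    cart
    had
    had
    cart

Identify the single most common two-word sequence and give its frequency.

Bigram frequencies (highest first):
  had cart: 6
  cart had: 5
  had had: 4
  train cart: 1
  cart student: 1
  student had: 1

"had cart", 6 times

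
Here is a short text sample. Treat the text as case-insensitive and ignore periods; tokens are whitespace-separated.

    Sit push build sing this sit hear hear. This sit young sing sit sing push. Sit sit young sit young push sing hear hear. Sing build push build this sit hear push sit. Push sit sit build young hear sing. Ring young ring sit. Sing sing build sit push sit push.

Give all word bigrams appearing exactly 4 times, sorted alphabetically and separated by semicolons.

push sit; sit push

Bigram counts meeting the condition (exactly 4 times):
  push sit: 4
  sit push: 4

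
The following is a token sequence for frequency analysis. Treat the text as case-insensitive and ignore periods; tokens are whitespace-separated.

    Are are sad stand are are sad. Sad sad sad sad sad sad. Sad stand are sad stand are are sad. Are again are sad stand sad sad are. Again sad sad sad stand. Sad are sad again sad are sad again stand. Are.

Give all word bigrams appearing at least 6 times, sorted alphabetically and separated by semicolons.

are sad; sad sad

Bigram counts meeting the condition (at least 6 times):
  are sad: 7
  sad sad: 10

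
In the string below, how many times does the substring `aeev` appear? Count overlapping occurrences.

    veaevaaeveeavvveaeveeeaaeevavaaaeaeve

1

Sliding a length-4 window over the 37 characters (34 positions):
  position 24–27: aeev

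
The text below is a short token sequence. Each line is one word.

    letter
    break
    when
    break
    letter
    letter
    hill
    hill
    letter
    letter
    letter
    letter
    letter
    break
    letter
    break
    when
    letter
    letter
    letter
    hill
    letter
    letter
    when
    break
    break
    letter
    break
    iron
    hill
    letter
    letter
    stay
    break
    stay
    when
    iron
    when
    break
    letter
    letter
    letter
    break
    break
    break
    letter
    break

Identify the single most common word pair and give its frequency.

"letter letter", 11 times

Bigram frequencies (highest first):
  letter letter: 11
  letter break: 6
  break letter: 5
  when break: 3
  hill letter: 3
  break break: 3
  … (13 more, each ≤ 2)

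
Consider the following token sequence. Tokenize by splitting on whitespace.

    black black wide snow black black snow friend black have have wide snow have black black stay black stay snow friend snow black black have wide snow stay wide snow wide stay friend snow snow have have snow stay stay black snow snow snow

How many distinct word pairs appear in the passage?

44 tokens → 43 bigram windows in total.
Repeated bigrams (each contributes count−1 duplicates):
  black black: 4
  wide snow: 4
  snow snow: 3
  black have: 2
  black snow: 2
  black stay: 2
  friend snow: 2
  have have: 2
  … (6 more repeated)
19 duplicate windows → 43 − 19 = 24 distinct.

24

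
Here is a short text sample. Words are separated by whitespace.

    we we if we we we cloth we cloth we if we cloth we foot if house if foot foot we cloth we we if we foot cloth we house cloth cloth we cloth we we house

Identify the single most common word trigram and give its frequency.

"we cloth we", 5 times

Trigram frequencies (highest first):
  we cloth we: 5
  we if we: 3
  we we if: 2
  cloth we cloth: 2
  cloth we we: 2
  if we we: 1
  … (20 more, each ≤ 1)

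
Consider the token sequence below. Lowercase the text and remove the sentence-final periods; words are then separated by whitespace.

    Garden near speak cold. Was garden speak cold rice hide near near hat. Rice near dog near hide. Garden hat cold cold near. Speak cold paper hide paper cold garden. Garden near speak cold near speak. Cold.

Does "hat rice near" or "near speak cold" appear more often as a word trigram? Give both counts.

"near speak cold" (4 vs 1)

"hat rice near": 1 occurrence
"near speak cold": 4 occurrences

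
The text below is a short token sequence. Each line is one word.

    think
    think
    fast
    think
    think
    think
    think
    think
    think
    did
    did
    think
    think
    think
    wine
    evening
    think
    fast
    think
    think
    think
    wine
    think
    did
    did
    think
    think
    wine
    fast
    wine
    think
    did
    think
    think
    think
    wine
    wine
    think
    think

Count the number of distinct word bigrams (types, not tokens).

39 tokens → 38 bigram windows in total.
Repeated bigrams (each contributes count−1 duplicates):
  think think: 14
  think wine: 4
  did think: 3
  think did: 3
  wine think: 3
  did did: 2
  fast think: 2
  think fast: 2
25 duplicate windows → 38 − 25 = 13 distinct.

13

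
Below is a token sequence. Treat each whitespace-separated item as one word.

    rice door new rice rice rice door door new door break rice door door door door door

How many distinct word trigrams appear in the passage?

17 tokens → 15 trigram windows in total.
Repeated trigrams (each contributes count−1 duplicates):
  door door door: 3
  rice door door: 2
3 duplicate windows → 15 − 3 = 12 distinct.

12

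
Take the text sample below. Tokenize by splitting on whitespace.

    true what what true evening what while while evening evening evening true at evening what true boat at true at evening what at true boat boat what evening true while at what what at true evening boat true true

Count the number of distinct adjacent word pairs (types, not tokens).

25

39 tokens → 38 bigram windows in total.
Repeated bigrams (each contributes count−1 duplicates):
  at true: 3
  evening what: 3
  at evening: 2
  evening evening: 2
  evening true: 2
  true at: 2
  true boat: 2
  true evening: 2
  … (3 more repeated)
13 duplicate windows → 38 − 13 = 25 distinct.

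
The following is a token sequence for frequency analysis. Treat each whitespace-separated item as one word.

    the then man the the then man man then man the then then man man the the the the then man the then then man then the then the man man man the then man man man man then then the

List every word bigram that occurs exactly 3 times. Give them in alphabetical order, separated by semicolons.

Bigram counts meeting the condition (exactly 3 times):
  man then: 3
  then the: 3
  then then: 3

man then; then the; then then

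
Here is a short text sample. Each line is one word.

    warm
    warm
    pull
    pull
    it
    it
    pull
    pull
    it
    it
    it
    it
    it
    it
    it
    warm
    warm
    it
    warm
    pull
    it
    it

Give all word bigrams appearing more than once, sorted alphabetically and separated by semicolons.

Bigram counts meeting the condition (more than once):
  it it: 8
  it warm: 2
  pull it: 3
  pull pull: 2
  warm pull: 2
  warm warm: 2

it it; it warm; pull it; pull pull; warm pull; warm warm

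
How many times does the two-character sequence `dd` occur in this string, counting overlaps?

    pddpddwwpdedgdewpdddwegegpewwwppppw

4

Sliding a length-2 window over the 35 characters (34 positions):
  position 2–3: dd
  position 5–6: dd
  position 18–19: dd
  position 19–20: dd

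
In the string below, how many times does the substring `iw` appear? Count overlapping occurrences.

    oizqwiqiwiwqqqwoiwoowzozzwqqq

3

Sliding a length-2 window over the 29 characters (28 positions):
  position 8–9: iw
  position 10–11: iw
  position 17–18: iw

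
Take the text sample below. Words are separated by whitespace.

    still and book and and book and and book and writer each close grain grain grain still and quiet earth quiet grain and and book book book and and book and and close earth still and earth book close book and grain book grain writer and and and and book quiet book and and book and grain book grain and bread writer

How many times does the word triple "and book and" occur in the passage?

Scanning the 60 overlapping trigram windows for "and book and":
  position 2–4: and book and
  position 5–7: and book and
  position 8–10: and book and
  position 29–31: and book and
  position 54–56: and book and

5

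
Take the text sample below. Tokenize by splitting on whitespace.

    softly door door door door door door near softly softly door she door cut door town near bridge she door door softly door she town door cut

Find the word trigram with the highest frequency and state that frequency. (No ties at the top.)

Trigram frequencies (highest first):
  door door door: 4
  softly door she: 2
  softly door door: 1
  door door near: 1
  door near softly: 1
  near softly softly: 1
  … (15 more, each ≤ 1)

"door door door", 4 times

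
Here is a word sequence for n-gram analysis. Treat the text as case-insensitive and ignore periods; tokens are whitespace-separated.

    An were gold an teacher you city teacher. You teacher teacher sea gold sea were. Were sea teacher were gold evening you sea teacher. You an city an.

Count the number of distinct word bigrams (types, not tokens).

28 tokens → 27 bigram windows in total.
Repeated bigrams (each contributes count−1 duplicates):
  teacher you: 3
  sea teacher: 2
  were gold: 2
4 duplicate windows → 27 − 4 = 23 distinct.

23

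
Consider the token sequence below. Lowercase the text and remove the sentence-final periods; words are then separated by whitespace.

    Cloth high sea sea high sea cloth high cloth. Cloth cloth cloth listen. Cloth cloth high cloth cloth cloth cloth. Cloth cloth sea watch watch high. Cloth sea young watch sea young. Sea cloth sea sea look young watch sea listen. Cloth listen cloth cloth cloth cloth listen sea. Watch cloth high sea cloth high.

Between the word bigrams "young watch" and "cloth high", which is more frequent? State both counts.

"cloth high" (5 vs 2)

"young watch": 2 occurrences
"cloth high": 5 occurrences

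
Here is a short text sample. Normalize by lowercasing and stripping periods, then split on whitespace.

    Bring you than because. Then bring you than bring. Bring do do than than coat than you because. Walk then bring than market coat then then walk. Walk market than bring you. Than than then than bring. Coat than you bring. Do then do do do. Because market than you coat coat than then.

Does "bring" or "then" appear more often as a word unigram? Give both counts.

"bring": 8 occurrences
"then": 7 occurrences

"bring" (8 vs 7)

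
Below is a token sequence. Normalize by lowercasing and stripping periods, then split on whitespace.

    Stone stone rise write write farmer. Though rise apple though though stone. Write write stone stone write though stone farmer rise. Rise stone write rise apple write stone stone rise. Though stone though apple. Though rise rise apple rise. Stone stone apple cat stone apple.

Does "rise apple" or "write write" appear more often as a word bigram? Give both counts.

"rise apple": 3 occurrences
"write write": 2 occurrences

"rise apple" (3 vs 2)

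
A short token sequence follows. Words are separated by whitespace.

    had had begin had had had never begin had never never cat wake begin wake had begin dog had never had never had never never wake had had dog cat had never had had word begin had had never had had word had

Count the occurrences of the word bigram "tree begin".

Scanning the 42 overlapping bigram windows for "tree begin":
  (none found)

0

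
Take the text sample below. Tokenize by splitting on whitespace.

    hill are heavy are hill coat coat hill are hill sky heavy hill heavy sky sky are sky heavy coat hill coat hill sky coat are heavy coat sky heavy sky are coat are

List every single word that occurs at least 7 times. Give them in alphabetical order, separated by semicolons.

are; coat; hill; sky

Unigram counts meeting the condition (at least 7 times):
  are: 7
  coat: 7
  hill: 7
  sky: 7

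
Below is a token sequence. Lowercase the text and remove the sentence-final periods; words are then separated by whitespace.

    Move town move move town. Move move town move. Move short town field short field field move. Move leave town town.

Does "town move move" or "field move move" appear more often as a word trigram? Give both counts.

"town move move": 3 occurrences
"field move move": 1 occurrence

"town move move" (3 vs 1)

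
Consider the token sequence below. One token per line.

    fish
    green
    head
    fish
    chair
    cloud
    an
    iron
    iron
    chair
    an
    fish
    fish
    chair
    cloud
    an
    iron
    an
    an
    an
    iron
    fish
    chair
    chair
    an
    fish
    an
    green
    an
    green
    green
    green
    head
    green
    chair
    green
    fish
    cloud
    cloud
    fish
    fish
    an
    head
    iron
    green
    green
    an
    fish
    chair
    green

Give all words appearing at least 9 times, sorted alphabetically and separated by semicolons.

an; fish; green

Unigram counts meeting the condition (at least 9 times):
  an: 11
  fish: 10
  green: 10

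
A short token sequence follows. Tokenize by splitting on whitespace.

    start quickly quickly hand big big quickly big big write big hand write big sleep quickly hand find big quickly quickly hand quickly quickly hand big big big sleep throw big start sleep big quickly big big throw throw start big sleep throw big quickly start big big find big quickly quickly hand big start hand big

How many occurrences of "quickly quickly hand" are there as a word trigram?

Scanning the 55 overlapping trigram windows for "quickly quickly hand":
  position 2–4: quickly quickly hand
  position 20–22: quickly quickly hand
  position 23–25: quickly quickly hand
  position 51–53: quickly quickly hand

4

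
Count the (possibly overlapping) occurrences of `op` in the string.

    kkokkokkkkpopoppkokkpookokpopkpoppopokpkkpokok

Sliding a length-2 window over the 46 characters (45 positions):
  position 12–13: op
  position 14–15: op
  position 28–29: op
  position 32–33: op
  position 35–36: op

5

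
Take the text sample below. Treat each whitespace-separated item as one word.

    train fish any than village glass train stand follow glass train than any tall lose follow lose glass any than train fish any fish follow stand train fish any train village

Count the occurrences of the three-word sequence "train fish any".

3

Scanning the 29 overlapping trigram windows for "train fish any":
  position 1–3: train fish any
  position 21–23: train fish any
  position 27–29: train fish any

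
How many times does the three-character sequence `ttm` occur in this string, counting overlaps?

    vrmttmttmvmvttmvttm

4

Sliding a length-3 window over the 19 characters (17 positions):
  position 4–6: ttm
  position 7–9: ttm
  position 13–15: ttm
  position 17–19: ttm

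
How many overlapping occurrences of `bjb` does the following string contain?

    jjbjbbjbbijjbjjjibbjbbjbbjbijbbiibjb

Sliding a length-3 window over the 36 characters (34 positions):
  position 3–5: bjb
  position 6–8: bjb
  position 19–21: bjb
  position 22–24: bjb
  position 25–27: bjb
  position 34–36: bjb

6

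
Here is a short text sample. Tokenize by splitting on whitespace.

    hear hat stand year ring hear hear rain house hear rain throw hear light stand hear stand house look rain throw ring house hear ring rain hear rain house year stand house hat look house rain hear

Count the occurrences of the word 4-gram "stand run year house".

0

Scanning the 34 overlapping 4-gram windows for "stand run year house":
  (none found)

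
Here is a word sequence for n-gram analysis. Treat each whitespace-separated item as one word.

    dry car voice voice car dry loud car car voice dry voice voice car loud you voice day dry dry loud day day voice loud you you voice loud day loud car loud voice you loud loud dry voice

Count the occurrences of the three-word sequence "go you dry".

Scanning the 37 overlapping trigram windows for "go you dry":
  (none found)

0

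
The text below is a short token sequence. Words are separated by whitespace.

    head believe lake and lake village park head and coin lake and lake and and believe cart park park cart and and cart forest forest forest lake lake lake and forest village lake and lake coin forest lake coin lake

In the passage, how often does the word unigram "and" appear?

9

Scanning the 40 tokens for "and":
  position 4: and
  position 9: and
  position 12: and
  position 14: and
  position 15: and
  position 21: and
  position 22: and
  position 30: and
  position 34: and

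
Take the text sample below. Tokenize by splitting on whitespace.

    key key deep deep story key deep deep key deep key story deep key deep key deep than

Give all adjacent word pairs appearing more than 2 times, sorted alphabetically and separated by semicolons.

deep key; key deep

Bigram counts meeting the condition (more than 2 times):
  deep key: 4
  key deep: 5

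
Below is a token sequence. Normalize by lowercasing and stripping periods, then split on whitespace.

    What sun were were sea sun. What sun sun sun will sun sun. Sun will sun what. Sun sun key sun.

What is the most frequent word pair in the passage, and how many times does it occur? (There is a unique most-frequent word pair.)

"sun sun", 5 times

Bigram frequencies (highest first):
  sun sun: 5
  what sun: 3
  sun what: 2
  sun will: 2
  will sun: 2
  sun were: 1
  … (5 more, each ≤ 1)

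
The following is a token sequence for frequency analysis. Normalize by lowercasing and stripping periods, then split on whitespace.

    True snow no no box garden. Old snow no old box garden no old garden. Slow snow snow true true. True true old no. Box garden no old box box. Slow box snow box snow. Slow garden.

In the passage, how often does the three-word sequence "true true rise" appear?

0

Scanning the 35 overlapping trigram windows for "true true rise":
  (none found)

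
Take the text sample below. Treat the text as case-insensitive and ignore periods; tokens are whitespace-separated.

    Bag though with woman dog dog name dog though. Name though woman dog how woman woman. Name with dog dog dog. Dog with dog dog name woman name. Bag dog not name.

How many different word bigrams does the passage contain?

32 tokens → 31 bigram windows in total.
Repeated bigrams (each contributes count−1 duplicates):
  dog dog: 5
  dog name: 2
  with dog: 2
  woman dog: 2
  woman name: 2
8 duplicate windows → 31 − 8 = 23 distinct.

23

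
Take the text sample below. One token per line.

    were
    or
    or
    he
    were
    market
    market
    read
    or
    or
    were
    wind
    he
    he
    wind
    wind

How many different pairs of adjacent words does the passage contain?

16 tokens → 15 bigram windows in total.
Repeated bigrams (each contributes count−1 duplicates):
  or or: 2
1 duplicate windows → 15 − 1 = 14 distinct.

14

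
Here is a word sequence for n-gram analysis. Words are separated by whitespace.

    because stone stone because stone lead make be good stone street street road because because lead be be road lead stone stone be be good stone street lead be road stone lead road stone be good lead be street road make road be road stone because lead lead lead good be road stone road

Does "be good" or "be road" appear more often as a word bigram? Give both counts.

"be good": 3 occurrences
"be road": 4 occurrences

"be road" (4 vs 3)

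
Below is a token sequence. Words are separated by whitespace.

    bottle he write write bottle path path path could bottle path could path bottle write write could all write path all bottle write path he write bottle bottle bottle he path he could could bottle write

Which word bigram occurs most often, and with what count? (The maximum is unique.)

Bigram frequencies (highest first):
  bottle write: 3
  bottle he: 2
  he write: 2
  write write: 2
  write bottle: 2
  bottle path: 2
  … (16 more, each ≤ 2)

"bottle write", 3 times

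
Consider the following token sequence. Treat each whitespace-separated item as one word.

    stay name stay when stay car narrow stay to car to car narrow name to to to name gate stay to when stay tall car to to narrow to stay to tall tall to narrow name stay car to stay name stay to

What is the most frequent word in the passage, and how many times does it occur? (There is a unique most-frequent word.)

"to", 13 times

Unigram frequencies (highest first):
  to: 13
  stay: 10
  name: 5
  car: 5
  narrow: 4
  tall: 3
  … (2 more, each ≤ 2)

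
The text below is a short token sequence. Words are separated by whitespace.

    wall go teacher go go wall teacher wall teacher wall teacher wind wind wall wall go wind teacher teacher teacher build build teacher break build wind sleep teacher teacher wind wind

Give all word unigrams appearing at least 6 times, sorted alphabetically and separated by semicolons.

Unigram counts meeting the condition (at least 6 times):
  teacher: 10
  wall: 6
  wind: 6

teacher; wall; wind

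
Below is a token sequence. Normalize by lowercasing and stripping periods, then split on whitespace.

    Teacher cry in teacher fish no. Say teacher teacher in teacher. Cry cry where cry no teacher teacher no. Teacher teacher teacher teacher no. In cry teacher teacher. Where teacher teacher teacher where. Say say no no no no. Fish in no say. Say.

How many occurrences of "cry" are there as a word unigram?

Scanning the 44 tokens for "cry":
  position 2: cry
  position 12: cry
  position 13: cry
  position 15: cry
  position 26: cry

5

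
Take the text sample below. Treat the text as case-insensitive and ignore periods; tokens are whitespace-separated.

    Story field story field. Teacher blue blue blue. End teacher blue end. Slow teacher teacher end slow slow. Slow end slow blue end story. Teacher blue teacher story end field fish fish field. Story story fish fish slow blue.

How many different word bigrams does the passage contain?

39 tokens → 38 bigram windows in total.
Repeated bigrams (each contributes count−1 duplicates):
  blue end: 3
  end slow: 3
  teacher blue: 3
  blue blue: 2
  field story: 2
  fish fish: 2
  slow blue: 2
  slow slow: 2
  … (1 more repeated)
12 duplicate windows → 38 − 12 = 26 distinct.

26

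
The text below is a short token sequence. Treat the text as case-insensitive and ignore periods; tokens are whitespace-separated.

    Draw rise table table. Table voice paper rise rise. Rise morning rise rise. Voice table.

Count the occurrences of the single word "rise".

6

Scanning the 15 tokens for "rise":
  position 2: rise
  position 8: rise
  position 9: rise
  position 10: rise
  position 12: rise
  position 13: rise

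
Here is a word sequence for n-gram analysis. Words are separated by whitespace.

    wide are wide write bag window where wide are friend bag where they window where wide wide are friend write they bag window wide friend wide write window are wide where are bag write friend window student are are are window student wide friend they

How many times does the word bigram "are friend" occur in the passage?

Scanning the 44 overlapping bigram windows for "are friend":
  position 9–10: are friend
  position 18–19: are friend

2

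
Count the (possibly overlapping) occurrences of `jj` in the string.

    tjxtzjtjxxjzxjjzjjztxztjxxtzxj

Sliding a length-2 window over the 30 characters (29 positions):
  position 14–15: jj
  position 17–18: jj

2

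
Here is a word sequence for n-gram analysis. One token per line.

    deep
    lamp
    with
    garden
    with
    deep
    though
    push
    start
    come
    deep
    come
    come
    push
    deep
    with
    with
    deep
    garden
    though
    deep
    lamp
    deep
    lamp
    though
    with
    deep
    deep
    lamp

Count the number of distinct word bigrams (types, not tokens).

29 tokens → 28 bigram windows in total.
Repeated bigrams (each contributes count−1 duplicates):
  deep lamp: 4
  with deep: 3
5 duplicate windows → 28 − 5 = 23 distinct.

23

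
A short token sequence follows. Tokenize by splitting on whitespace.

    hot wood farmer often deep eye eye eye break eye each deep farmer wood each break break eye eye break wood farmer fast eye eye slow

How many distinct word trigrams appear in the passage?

23

26 tokens → 24 trigram windows in total.
Repeated trigrams (each contributes count−1 duplicates):
  eye eye break: 2
1 duplicate windows → 24 − 1 = 23 distinct.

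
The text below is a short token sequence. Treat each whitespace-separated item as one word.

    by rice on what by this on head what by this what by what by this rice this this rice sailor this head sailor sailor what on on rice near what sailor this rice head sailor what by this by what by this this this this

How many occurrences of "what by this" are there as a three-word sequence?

Scanning the 44 overlapping trigram windows for "what by this":
  position 4–6: what by this
  position 9–11: what by this
  position 14–16: what by this
  position 37–39: what by this
  position 41–43: what by this

5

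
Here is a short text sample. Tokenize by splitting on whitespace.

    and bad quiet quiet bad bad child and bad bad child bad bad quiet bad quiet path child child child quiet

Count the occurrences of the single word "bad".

Scanning the 21 tokens for "bad":
  position 2: bad
  position 5: bad
  position 6: bad
  position 9: bad
  position 10: bad
  position 12: bad
  position 13: bad
  position 15: bad

8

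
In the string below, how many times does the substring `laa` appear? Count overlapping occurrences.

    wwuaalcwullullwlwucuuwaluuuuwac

0

Sliding a length-3 window over the 31 characters (29 positions):
  (no match at any position)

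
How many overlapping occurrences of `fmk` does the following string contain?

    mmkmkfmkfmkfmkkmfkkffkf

3

Sliding a length-3 window over the 23 characters (21 positions):
  position 6–8: fmk
  position 9–11: fmk
  position 12–14: fmk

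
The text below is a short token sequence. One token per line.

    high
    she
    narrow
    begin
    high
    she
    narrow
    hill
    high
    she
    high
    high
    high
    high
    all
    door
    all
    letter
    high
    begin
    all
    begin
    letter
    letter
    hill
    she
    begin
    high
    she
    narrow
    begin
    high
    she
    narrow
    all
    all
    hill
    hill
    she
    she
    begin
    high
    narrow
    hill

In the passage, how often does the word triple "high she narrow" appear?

Scanning the 42 overlapping trigram windows for "high she narrow":
  position 1–3: high she narrow
  position 5–7: high she narrow
  position 28–30: high she narrow
  position 32–34: high she narrow

4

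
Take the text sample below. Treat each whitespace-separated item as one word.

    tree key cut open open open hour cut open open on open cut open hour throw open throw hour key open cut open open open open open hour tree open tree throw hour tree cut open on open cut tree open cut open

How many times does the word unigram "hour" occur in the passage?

Scanning the 43 tokens for "hour":
  position 7: hour
  position 15: hour
  position 19: hour
  position 28: hour
  position 33: hour

5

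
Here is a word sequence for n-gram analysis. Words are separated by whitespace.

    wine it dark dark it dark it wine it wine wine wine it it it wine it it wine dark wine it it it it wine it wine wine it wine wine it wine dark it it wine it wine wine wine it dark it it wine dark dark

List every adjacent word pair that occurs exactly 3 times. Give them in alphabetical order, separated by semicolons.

it dark; wine dark

Bigram counts meeting the condition (exactly 3 times):
  it dark: 3
  wine dark: 3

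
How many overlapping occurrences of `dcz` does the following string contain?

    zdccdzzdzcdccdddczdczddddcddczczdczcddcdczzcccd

Sliding a length-3 window over the 47 characters (45 positions):
  position 16–18: dcz
  position 19–21: dcz
  position 28–30: dcz
  position 33–35: dcz
  position 40–42: dcz

5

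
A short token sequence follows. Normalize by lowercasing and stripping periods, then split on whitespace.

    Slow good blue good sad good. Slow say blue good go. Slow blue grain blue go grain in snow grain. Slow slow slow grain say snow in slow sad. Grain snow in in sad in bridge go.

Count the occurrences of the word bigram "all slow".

Scanning the 36 overlapping bigram windows for "all slow":
  (none found)

0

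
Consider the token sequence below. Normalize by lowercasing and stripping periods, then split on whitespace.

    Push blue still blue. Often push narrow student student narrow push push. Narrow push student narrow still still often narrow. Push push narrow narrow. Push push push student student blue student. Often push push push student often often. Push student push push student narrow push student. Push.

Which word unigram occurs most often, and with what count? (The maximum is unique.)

Unigram frequencies (highest first):
  push: 18
  student: 10
  narrow: 8
  often: 5
  blue: 3
  still: 3

"push", 18 times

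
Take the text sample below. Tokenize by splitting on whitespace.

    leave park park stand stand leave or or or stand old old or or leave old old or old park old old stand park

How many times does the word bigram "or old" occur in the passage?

Scanning the 23 overlapping bigram windows for "or old":
  position 18–19: or old

1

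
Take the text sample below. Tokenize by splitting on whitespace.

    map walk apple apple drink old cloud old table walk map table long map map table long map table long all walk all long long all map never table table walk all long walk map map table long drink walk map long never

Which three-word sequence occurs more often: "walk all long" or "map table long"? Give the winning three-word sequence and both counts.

"walk all long": 2 occurrences
"map table long": 4 occurrences

"map table long" (4 vs 2)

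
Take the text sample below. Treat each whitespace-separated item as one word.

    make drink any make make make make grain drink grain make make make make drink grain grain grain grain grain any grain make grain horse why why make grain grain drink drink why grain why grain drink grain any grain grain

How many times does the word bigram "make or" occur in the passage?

0

Scanning the 40 overlapping bigram windows for "make or":
  (none found)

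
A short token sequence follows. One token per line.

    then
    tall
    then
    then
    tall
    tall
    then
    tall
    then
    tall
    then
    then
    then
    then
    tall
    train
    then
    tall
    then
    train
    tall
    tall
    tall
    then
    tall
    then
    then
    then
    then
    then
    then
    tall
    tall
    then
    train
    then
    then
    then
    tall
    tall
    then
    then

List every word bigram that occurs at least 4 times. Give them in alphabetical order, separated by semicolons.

tall tall; tall then; then tall; then then

Bigram counts meeting the condition (at least 4 times):
  tall tall: 5
  tall then: 9
  then tall: 9
  then then: 12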